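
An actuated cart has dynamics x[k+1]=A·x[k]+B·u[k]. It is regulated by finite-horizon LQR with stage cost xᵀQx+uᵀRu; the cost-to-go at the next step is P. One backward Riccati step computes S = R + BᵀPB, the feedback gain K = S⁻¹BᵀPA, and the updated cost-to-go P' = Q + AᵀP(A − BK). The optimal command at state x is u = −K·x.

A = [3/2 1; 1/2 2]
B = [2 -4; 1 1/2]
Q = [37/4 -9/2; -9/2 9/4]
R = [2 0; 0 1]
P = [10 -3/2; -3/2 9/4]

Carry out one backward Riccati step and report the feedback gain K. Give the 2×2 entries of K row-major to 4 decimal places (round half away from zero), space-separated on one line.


BᵀP = [18.5000 -0.7500; -40.7500 7.1250]
S = R + BᵀPB = [2 0; 0 1] + [36.2500 -74.3750; -74.3750 166.5625] = [38.2500 -74.3750; -74.3750 167.5625]
BᵀPA = [27.3750 17.0000; -57.5625 -26.5000]
K = S⁻¹·BᵀPA = [0.3485 1.0000; -0.1889 0.2857]
A−BK = [0.0476 0.1429; 0.2460 0.8571]
AᵀP(A−BK) = [0.4022 1.0714; 1.0714 3.5714]
P' = Q + AᵀP(A−BK) = [9.6522 -3.4286; -3.4286 5.8214]
tr(P') = 15.4736

0.3485 1.0000 -0.1889 0.2857


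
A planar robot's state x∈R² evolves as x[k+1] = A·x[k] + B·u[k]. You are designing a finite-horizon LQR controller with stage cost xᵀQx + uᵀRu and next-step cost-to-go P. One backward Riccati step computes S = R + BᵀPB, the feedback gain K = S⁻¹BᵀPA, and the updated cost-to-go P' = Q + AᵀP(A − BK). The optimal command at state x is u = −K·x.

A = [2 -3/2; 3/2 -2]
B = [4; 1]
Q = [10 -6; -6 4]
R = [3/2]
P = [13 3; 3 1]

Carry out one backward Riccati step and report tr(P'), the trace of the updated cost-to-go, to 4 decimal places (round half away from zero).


BᵀP = [55.0000 13.0000]
S = R + BᵀPB = [3/2] + [233.0000] = [234.5000]
BᵀPA = [129.5000 -108.5000]
K = S⁻¹·BᵀPA = [0.5522 -0.4627]
A−BK = [-0.2090 0.3507; 0.9478 -1.5373]
AᵀP(A−BK) = [0.7351 -0.8321; -0.8321 1.0485]
P' = Q + AᵀP(A−BK) = [10.7351 -6.8321; -6.8321 5.0485]
tr(P') = 15.7836

15.7836


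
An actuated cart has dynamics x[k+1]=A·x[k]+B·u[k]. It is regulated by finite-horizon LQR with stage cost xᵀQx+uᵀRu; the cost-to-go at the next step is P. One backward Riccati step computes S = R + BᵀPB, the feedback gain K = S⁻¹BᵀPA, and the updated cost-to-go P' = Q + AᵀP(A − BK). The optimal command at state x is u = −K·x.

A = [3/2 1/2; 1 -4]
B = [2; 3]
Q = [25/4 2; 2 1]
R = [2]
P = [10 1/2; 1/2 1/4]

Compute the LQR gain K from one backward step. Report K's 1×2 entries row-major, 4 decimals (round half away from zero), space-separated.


BᵀP = [21.5000 1.7500]
S = R + BᵀPB = [2] + [48.2500] = [50.2500]
BᵀPA = [34.0000 3.7500]
K = S⁻¹·BᵀPA = [0.6766 0.0746]
A−BK = [0.1468 0.3507; -1.0299 -4.2239]
AᵀP(A−BK) = [1.2450 1.2127; 1.2127 4.2201]
P' = Q + AᵀP(A−BK) = [7.4950 3.2127; 3.2127 5.2201]
tr(P') = 12.7152

0.6766 0.0746


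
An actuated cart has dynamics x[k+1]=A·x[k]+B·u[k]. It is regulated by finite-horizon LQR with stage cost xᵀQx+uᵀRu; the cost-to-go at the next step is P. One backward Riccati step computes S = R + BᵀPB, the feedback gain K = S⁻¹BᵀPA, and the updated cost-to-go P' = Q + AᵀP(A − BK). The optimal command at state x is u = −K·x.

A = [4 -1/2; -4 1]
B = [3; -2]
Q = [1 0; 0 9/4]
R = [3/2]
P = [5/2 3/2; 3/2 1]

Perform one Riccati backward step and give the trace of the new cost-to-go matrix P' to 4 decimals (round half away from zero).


4.9688

BᵀP = [4.5000 2.5000]
S = R + BᵀPB = [3/2] + [8.5000] = [10.0000]
BᵀPA = [8.0000 0.2500]
K = S⁻¹·BᵀPA = [0.8000 0.0250]
A−BK = [1.6000 -0.5750; -2.4000 1.0500]
AᵀP(A−BK) = [1.6000 -0.2000; -0.2000 0.1188]
P' = Q + AᵀP(A−BK) = [2.6000 -0.2000; -0.2000 2.3688]
tr(P') = 4.9688


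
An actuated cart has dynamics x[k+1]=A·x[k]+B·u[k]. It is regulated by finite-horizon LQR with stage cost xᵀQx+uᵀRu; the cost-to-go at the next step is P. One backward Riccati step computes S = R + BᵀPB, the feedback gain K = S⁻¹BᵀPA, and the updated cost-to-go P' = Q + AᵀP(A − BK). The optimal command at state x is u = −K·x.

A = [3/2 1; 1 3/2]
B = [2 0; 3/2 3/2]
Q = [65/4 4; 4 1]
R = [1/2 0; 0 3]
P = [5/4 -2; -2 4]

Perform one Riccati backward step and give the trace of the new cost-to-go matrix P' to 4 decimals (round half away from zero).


18.1161

BᵀP = [-0.5000 2.0000; -3.0000 6.0000]
S = R + BᵀPB = [1/2 0; 0 3] + [2.0000 3.0000; 3.0000 9.0000] = [2.5000 3.0000; 3.0000 12.0000]
BᵀPA = [1.2500 2.5000; 1.5000 6.0000]
K = S⁻¹·BᵀPA = [0.5000 0.5714; 0.0000 0.3571]
A−BK = [0.5000 -0.1429; 0.2500 0.1071]
AᵀP(A−BK) = [0.1875 0.1250; 0.1250 0.6786]
P' = Q + AᵀP(A−BK) = [16.4375 4.1250; 4.1250 1.6786]
tr(P') = 18.1161


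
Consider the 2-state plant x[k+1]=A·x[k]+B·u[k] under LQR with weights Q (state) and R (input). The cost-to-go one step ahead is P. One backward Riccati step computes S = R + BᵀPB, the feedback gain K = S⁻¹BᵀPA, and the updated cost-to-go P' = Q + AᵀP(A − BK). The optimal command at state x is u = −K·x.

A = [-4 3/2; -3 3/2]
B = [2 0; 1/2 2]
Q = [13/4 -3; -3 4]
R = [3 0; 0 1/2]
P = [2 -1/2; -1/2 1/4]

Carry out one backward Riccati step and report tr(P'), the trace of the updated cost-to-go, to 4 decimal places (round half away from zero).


15.1442

BᵀP = [3.7500 -0.8750; -1.0000 0.5000]
S = R + BᵀPB = [3 0; 0 1/2] + [7.0625 -1.7500; -1.7500 1.0000] = [10.0625 -1.7500; -1.7500 1.5000]
BᵀPA = [-12.3750 4.3125; 2.5000 -0.7500]
K = S⁻¹·BᵀPA = [-1.1792 0.4286; 0.2909 0.0000]
A−BK = [-1.6416 0.6429; -2.9922 1.2857]
AᵀP(A−BK) = [6.9299 -2.5714; -2.5714 0.9643]
P' = Q + AᵀP(A−BK) = [10.1799 -5.5714; -5.5714 4.9643]
tr(P') = 15.1442


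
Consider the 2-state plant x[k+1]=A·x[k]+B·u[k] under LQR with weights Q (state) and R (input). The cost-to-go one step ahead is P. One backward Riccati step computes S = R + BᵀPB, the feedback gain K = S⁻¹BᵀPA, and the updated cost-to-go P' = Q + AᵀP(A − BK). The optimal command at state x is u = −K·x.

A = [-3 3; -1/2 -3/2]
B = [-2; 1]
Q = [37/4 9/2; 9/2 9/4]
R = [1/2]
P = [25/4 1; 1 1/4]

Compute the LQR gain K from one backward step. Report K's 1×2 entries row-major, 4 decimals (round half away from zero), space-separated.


1.6264 -1.4655

BᵀP = [-11.5000 -1.7500]
S = R + BᵀPB = [1/2] + [21.2500] = [21.7500]
BᵀPA = [35.3750 -31.8750]
K = S⁻¹·BᵀPA = [1.6264 -1.4655]
A−BK = [0.2529 0.0690; -2.1264 -0.0345]
AᵀP(A−BK) = [1.7773 -1.2198; -1.2198 1.0991]
P' = Q + AᵀP(A−BK) = [11.0273 3.2802; 3.2802 3.3491]
tr(P') = 14.3764


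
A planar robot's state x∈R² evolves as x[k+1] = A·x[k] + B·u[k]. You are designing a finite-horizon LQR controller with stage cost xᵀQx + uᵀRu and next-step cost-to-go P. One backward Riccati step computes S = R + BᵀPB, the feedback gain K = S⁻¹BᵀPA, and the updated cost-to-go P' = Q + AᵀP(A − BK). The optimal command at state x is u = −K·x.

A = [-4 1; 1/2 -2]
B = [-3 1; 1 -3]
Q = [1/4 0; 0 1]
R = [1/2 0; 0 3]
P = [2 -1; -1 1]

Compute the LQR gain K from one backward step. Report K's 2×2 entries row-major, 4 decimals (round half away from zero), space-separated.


BᵀP = [-7.0000 4.0000; 5.0000 -4.0000]
S = R + BᵀPB = [1/2 0; 0 3] + [25.0000 -19.0000; -19.0000 17.0000] = [25.5000 -19.0000; -19.0000 20.0000]
BᵀPA = [30.0000 -15.0000; -22.0000 13.0000]
K = S⁻¹·BᵀPA = [1.2215 -0.3557; 0.0604 0.3121]
A−BK = [-0.3960 -0.3792; -0.5403 -0.7081]
AᵀP(A−BK) = [0.9346 0.0369; 0.0369 0.6074]
P' = Q + AᵀP(A−BK) = [1.1846 0.0369; 0.0369 1.6074]
tr(P') = 2.7919

1.2215 -0.3557 0.0604 0.3121


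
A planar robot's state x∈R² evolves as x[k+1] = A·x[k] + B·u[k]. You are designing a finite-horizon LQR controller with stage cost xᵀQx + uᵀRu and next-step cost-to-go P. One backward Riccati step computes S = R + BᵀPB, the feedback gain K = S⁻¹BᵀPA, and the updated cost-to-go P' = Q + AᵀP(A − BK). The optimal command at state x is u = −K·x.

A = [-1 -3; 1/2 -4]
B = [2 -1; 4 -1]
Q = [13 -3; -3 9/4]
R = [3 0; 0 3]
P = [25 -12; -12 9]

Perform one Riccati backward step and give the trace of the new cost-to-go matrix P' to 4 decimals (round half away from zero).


38.0535

BᵀP = [2.0000 12.0000; -13.0000 3.0000]
S = R + BᵀPB = [3 0; 0 3] + [52.0000 -14.0000; -14.0000 10.0000] = [55.0000 -14.0000; -14.0000 13.0000]
BᵀPA = [4.0000 -54.0000; 14.5000 27.0000]
K = S⁻¹·BᵀPA = [0.4913 -0.6243; 1.6445 1.4046]
A−BK = [-0.3382 -0.3468; 0.1792 -0.0983]
AᵀP(A−BK) = [13.4393 9.1301; 9.1301 9.3642]
P' = Q + AᵀP(A−BK) = [26.4393 6.1301; 6.1301 11.6142]
tr(P') = 38.0535


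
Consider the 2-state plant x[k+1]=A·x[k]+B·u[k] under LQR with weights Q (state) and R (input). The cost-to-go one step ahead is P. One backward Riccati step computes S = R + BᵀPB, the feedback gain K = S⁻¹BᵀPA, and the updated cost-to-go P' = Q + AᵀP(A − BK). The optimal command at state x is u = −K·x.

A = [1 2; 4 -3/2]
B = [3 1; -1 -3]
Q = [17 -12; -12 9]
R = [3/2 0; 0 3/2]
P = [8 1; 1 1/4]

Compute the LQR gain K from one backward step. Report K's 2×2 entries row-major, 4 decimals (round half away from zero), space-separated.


BᵀP = [23.0000 2.7500; 5.0000 0.2500]
S = R + BᵀPB = [3/2 0; 0 3/2] + [66.2500 14.7500; 14.7500 4.2500] = [67.7500 14.7500; 14.7500 5.7500]
BᵀPA = [34.0000 41.8750; 6.0000 9.6250]
K = S⁻¹·BᵀPA = [0.6221 0.5745; -0.5523 0.2002]
A−BK = [-0.3140 0.0763; 2.9651 -0.3249]
AᵀP(A−BK) = [2.1628 0.2660; 0.2660 0.5786]
P' = Q + AᵀP(A−BK) = [19.1628 -11.7340; -11.7340 9.5786]
tr(P') = 28.7414

0.6221 0.5745 -0.5523 0.2002


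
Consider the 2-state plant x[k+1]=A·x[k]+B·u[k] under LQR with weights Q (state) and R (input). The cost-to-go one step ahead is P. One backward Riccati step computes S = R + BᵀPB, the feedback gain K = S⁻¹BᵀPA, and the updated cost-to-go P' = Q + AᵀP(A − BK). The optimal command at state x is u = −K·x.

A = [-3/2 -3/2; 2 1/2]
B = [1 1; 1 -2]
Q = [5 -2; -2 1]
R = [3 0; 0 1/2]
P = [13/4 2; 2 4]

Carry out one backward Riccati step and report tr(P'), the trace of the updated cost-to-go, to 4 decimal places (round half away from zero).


8.4108

BᵀP = [5.2500 6.0000; -0.7500 -6.0000]
S = R + BᵀPB = [3 0; 0 1/2] + [11.2500 -6.7500; -6.7500 11.2500] = [14.2500 -6.7500; -6.7500 11.7500]
BᵀPA = [4.1250 -4.8750; -10.8750 -1.8750]
K = S⁻¹·BᵀPA = [-0.2046 -0.5738; -1.0431 -0.4892]
A−BK = [-0.2523 -0.4369; 0.1185 0.0954]
AᵀP(A−BK) = [0.8131 0.8592; 0.8592 1.5977]
P' = Q + AᵀP(A−BK) = [5.8131 -1.1408; -1.1408 2.5977]
tr(P') = 8.4108


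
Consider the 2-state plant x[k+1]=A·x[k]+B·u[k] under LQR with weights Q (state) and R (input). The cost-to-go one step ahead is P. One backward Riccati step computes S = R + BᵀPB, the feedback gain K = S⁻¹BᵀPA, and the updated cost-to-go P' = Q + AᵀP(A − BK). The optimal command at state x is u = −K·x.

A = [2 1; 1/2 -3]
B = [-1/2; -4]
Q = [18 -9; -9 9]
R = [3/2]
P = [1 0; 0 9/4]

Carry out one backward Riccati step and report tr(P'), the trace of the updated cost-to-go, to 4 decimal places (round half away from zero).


33.4085

BᵀP = [-0.5000 -9.0000]
S = R + BᵀPB = [3/2] + [36.2500] = [37.7500]
BᵀPA = [-5.5000 26.5000]
K = S⁻¹·BᵀPA = [-0.1457 0.7020]
A−BK = [1.9272 1.3510; -0.0828 -0.1921]
AᵀP(A−BK) = [3.7612 2.4859; 2.4859 2.6474]
P' = Q + AᵀP(A−BK) = [21.7612 -6.5141; -6.5141 11.6474]
tr(P') = 33.4085


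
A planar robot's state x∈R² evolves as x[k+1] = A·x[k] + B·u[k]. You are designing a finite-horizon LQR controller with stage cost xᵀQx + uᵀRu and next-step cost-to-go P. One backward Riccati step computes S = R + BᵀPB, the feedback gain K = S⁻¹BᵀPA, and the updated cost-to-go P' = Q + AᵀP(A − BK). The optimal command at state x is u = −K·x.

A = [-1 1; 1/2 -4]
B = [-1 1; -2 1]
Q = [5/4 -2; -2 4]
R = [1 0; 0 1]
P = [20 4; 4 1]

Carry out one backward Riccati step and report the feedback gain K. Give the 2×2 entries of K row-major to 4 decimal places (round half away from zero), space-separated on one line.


BᵀP = [-28.0000 -6.0000; 24.0000 5.0000]
S = R + BᵀPB = [1 0; 0 1] + [40.0000 -34.0000; -34.0000 29.0000] = [41.0000 -34.0000; -34.0000 30.0000]
BᵀPA = [25.0000 -4.0000; -21.5000 4.0000]
K = S⁻¹·BᵀPA = [0.2568 0.2162; -0.4257 0.3784]
A−BK = [-0.3176 0.8378; 1.4392 -3.9459]
AᵀP(A−BK) = [0.6791 -1.2703; -1.2703 3.3514]
P' = Q + AᵀP(A−BK) = [1.9291 -3.2703; -3.2703 7.3514]
tr(P') = 9.2804

0.2568 0.2162 -0.4257 0.3784


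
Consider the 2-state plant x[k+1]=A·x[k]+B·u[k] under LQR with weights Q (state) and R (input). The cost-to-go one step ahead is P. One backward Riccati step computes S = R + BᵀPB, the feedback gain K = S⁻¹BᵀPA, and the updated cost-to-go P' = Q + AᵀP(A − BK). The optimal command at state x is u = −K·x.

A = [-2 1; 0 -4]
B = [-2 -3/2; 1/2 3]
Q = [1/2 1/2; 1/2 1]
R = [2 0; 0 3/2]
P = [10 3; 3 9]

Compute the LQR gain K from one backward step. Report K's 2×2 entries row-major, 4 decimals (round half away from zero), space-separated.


1.0672 0.5145 -0.1642 -1.3841

BᵀP = [-18.5000 -1.5000; -6.0000 22.5000]
S = R + BᵀPB = [2 0; 0 3/2] + [36.2500 23.2500; 23.2500 76.5000] = [38.2500 23.2500; 23.2500 78.0000]
BᵀPA = [37.0000 -12.5000; 12.0000 -96.0000]
K = S⁻¹·BᵀPA = [1.0672 0.5145; -0.1642 -1.3841]
A−BK = [-0.1121 -0.0471; -0.0408 -0.1048]
AᵀP(A−BK) = [2.4861 1.5716; 1.5716 3.5541]
P' = Q + AᵀP(A−BK) = [2.9861 2.0716; 2.0716 4.5541]
tr(P') = 7.5402


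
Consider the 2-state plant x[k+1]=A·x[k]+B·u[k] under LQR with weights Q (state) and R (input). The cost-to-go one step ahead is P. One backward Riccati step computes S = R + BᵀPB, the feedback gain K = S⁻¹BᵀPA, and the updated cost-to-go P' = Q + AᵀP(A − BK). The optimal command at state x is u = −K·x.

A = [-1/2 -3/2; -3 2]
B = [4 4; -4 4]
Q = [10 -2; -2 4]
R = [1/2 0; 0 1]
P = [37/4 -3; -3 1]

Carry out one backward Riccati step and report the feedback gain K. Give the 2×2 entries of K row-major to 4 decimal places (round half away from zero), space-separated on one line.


BᵀP = [49.0000 -16.0000; 25.0000 -8.0000]
S = R + BᵀPB = [1/2 0; 0 1] + [260.0000 132.0000; 132.0000 68.0000] = [260.5000 132.0000; 132.0000 69.0000]
BᵀPA = [23.5000 -105.5000; 11.5000 -53.5000]
K = S⁻¹·BᵀPA = [0.1880 -0.3951; -0.1930 -0.0195]
A−BK = [-0.4800 0.1585; -1.4759 0.4977]
AᵀP(A−BK) = [0.1138 -0.0532; -0.0532 0.0852]
P' = Q + AᵀP(A−BK) = [10.1138 -2.0532; -2.0532 4.0852]
tr(P') = 14.1990

0.1880 -0.3951 -0.1930 -0.0195


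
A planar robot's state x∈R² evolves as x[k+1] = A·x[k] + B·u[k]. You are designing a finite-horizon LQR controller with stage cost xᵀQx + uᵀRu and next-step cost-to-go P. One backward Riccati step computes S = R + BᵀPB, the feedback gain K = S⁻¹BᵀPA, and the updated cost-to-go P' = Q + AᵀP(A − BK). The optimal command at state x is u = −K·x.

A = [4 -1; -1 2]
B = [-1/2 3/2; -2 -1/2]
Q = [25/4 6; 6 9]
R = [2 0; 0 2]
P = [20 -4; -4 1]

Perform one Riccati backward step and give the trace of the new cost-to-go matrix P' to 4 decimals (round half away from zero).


30.3346

BᵀP = [-2.0000 0.0000; 32.0000 -6.5000]
S = R + BᵀPB = [2 0; 0 2] + [1.0000 -3.0000; -3.0000 51.2500] = [3.0000 -3.0000; -3.0000 53.2500]
BᵀPA = [-8.0000 2.0000; 134.5000 -45.0000]
K = S⁻¹·BᵀPA = [-0.1493 -0.1891; 2.5174 -0.8557]
A−BK = [0.1493 0.1891; -0.0398 1.1940]
AᵀP(A−BK) = [13.2139 -4.4179; -4.4179 1.8706]
P' = Q + AᵀP(A−BK) = [19.4639 1.5821; 1.5821 10.8706]
tr(P') = 30.3346


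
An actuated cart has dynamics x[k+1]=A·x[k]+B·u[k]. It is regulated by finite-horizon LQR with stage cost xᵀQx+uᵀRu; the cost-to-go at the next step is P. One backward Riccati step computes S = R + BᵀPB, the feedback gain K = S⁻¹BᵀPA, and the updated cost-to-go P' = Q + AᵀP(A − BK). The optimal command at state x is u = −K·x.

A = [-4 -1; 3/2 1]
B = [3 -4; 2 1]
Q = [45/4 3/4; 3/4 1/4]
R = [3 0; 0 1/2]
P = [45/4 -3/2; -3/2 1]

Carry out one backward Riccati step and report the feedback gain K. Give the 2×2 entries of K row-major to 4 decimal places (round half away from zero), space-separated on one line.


BᵀP = [30.7500 -2.5000; -46.5000 7.0000]
S = R + BᵀPB = [3 0; 0 1/2] + [87.2500 -125.5000; -125.5000 193.0000] = [90.2500 -125.5000; -125.5000 193.5000]
BᵀPA = [-126.7500 -33.2500; 196.5000 53.5000]
K = S⁻¹·BᵀPA = [0.0786 0.1637; 1.0665 0.3826]
A−BK = [0.0301 0.0395; 0.2764 0.2900]
AᵀP(A−BK) = [0.6488 0.3067; 0.3067 0.2209]
P' = Q + AᵀP(A−BK) = [11.8988 1.0567; 1.0567 0.4709]
tr(P') = 12.3697

0.0786 0.1637 1.0665 0.3826


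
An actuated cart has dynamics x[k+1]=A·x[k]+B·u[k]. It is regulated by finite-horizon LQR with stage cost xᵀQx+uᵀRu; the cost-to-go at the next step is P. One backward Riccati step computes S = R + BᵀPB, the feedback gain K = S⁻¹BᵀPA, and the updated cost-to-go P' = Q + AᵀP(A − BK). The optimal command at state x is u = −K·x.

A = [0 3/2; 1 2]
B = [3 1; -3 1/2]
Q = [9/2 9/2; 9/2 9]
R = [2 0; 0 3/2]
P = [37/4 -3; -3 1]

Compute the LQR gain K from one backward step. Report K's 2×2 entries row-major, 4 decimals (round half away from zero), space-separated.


BᵀP = [36.7500 -12.0000; 7.7500 -2.5000]
S = R + BᵀPB = [2 0; 0 3/2] + [146.2500 30.7500; 30.7500 6.5000] = [148.2500 30.7500; 30.7500 8.0000]
BᵀPA = [-12.0000 31.1250; -2.5000 6.6250]
K = S⁻¹·BᵀPA = [-0.0795 0.1883; -0.0068 0.1042]
A−BK = [0.2454 0.8308; 0.7648 2.5129]
AᵀP(A−BK) = [0.0286 0.0205; 0.0205 0.2602]
P' = Q + AᵀP(A−BK) = [4.5286 4.5205; 4.5205 9.2602]
tr(P') = 13.7888

-0.0795 0.1883 -0.0068 0.1042


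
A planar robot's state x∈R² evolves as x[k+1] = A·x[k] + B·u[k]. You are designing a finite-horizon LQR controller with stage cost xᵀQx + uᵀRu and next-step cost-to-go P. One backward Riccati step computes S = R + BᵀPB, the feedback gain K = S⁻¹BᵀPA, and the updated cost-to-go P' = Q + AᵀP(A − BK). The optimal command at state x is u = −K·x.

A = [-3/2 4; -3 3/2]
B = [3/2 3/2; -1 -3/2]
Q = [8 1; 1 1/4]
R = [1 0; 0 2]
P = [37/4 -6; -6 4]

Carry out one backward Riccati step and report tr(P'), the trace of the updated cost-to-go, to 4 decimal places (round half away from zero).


BᵀP = [19.8750 -13.0000; 22.8750 -15.0000]
S = R + BᵀPB = [1 0; 0 2] + [42.8125 49.3125; 49.3125 56.8125] = [43.8125 49.3125; 49.3125 58.8125]
BᵀPA = [9.1875 60.0000; 10.6875 69.0000]
K = S⁻¹·BᵀPA = [0.0918 0.8703; 0.1047 0.4435]
A−BK = [-1.7948 2.0293; -2.7511 3.0356]
AᵀP(A−BK) = [0.8496 -0.7358; -0.7358 2.1806]
P' = Q + AᵀP(A−BK) = [8.8496 0.2642; 0.2642 2.4306]
tr(P') = 11.2802

11.2802


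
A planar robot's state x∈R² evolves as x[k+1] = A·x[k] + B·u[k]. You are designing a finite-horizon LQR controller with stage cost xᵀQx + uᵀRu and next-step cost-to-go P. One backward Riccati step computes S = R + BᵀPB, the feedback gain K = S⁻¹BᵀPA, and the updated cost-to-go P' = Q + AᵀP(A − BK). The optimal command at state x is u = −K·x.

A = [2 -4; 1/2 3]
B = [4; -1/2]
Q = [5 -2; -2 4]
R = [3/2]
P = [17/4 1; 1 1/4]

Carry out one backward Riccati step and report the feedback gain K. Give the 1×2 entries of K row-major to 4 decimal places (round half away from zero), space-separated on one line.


0.5329 -0.8294

BᵀP = [16.5000 3.8750]
S = R + BᵀPB = [3/2] + [64.0625] = [65.5625]
BᵀPA = [34.9375 -54.3750]
K = S⁻¹·BᵀPA = [0.5329 -0.8294]
A−BK = [-0.1316 -0.6826; 0.7664 2.5853]
AᵀP(A−BK) = [0.4447 -0.6492; -0.6492 1.1535]
P' = Q + AᵀP(A−BK) = [5.4447 -2.6492; -2.6492 5.1535]
tr(P') = 10.5982


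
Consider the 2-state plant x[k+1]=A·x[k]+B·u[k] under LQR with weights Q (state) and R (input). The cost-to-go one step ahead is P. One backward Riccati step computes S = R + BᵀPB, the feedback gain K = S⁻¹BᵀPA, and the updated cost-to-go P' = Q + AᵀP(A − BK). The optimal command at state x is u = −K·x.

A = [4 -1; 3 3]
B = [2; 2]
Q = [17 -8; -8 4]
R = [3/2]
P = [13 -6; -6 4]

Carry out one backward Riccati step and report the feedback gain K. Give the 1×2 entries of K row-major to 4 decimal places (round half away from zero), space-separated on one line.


2.0465 -1.2093

BᵀP = [14.0000 -4.0000]
S = R + BᵀPB = [3/2] + [20.0000] = [21.5000]
BᵀPA = [44.0000 -26.0000]
K = S⁻¹·BᵀPA = [2.0465 -1.2093]
A−BK = [-0.0930 1.4186; -1.0930 5.4186]
AᵀP(A−BK) = [9.9535 -16.7907; -16.7907 53.5581]
P' = Q + AᵀP(A−BK) = [26.9535 -24.7907; -24.7907 57.5581]
tr(P') = 84.5116


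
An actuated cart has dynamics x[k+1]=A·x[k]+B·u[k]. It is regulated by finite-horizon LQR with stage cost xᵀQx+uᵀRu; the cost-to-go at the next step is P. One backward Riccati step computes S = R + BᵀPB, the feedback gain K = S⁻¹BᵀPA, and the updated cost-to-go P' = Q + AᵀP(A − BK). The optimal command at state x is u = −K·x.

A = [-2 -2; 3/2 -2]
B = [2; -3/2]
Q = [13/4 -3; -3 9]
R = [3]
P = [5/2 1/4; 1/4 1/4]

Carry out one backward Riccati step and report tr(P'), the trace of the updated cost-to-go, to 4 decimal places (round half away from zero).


BᵀP = [4.6250 0.1250]
S = R + BᵀPB = [3] + [9.0625] = [12.0625]
BᵀPA = [-9.0625 -9.5000]
K = S⁻¹·BᵀPA = [-0.7513 -0.7876]
A−BK = [-0.4974 -0.4249; 0.3731 -3.1813]
AᵀP(A−BK) = [2.2539 2.3627; 2.3627 5.5181]
P' = Q + AᵀP(A−BK) = [5.5039 -0.6373; -0.6373 14.5181]
tr(P') = 20.0220

20.0220


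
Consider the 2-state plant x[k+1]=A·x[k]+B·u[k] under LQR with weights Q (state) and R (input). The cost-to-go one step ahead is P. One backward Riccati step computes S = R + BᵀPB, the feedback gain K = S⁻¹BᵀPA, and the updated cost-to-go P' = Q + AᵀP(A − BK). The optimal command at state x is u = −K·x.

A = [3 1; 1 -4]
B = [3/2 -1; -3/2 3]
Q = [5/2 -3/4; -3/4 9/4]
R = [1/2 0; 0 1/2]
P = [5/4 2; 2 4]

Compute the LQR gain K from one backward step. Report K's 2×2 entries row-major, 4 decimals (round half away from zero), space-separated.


1.1517 0.1047 1.2940 -1.3369

BᵀP = [-1.1250 -3.0000; 4.7500 10.0000]
S = R + BᵀPB = [1/2 0; 0 1/2] + [2.8125 -7.8750; -7.8750 25.2500] = [3.3125 -7.8750; -7.8750 25.7500]
BᵀPA = [-6.3750 10.8750; 24.2500 -35.2500]
K = S⁻¹·BᵀPA = [1.1517 0.1047; 1.2940 -1.3369]
A−BK = [2.5664 -0.4940; -1.1544 0.1678]
AᵀP(A−BK) = [3.2134 -1.1624; -1.1624 0.9852]
P' = Q + AᵀP(A−BK) = [5.7134 -1.9124; -1.9124 3.2352]
tr(P') = 8.9487


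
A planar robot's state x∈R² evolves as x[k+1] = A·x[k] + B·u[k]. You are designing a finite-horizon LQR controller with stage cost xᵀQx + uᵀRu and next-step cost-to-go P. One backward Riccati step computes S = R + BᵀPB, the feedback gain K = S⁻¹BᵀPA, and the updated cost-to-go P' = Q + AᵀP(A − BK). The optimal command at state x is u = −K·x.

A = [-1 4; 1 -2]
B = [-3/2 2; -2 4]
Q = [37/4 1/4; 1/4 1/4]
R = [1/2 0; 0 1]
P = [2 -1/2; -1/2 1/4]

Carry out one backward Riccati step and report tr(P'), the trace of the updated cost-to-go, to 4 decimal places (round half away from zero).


BᵀP = [-2.0000 0.2500; 2.0000 0.0000]
S = R + BᵀPB = [1/2 0; 0 1] + [2.5000 -3.0000; -3.0000 4.0000] = [3.0000 -3.0000; -3.0000 5.0000]
BᵀPA = [2.2500 -8.5000; -2.0000 8.0000]
K = S⁻¹·BᵀPA = [0.8750 -3.0833; 0.1250 -0.2500]
A−BK = [0.0625 -0.1250; 2.2500 -7.1667]
AᵀP(A−BK) = [1.5313 -5.0625; -5.0625 16.7917]
P' = Q + AᵀP(A−BK) = [10.7813 -4.8125; -4.8125 17.0417]
tr(P') = 27.8229

27.8229


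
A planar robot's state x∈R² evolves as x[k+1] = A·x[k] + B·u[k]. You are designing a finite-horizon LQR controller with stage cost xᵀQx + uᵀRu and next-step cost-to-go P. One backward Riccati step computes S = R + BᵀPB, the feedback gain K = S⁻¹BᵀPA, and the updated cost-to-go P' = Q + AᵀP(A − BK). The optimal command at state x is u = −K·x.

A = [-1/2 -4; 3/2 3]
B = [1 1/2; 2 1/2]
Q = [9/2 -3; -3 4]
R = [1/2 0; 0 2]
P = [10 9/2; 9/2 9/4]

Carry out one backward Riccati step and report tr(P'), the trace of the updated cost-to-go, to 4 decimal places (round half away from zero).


BᵀP = [19.0000 9.0000; 7.2500 3.3750]
S = R + BᵀPB = [1/2 0; 0 2] + [37.0000 14.0000; 14.0000 5.3125] = [37.5000 14.0000; 14.0000 7.3125]
BᵀPA = [4.0000 -49.0000; 1.4375 -18.8750]
K = S⁻¹·BᵀPA = [0.1167 -1.2026; -0.0268 -0.2789]
A−BK = [-0.6033 -2.6580; 1.2801 5.5445]
AᵀP(A−BK) = [0.3843 1.5861; 1.5861 8.0611]
P' = Q + AᵀP(A−BK) = [4.8843 -1.4139; -1.4139 12.0611]
tr(P') = 16.9455

16.9455


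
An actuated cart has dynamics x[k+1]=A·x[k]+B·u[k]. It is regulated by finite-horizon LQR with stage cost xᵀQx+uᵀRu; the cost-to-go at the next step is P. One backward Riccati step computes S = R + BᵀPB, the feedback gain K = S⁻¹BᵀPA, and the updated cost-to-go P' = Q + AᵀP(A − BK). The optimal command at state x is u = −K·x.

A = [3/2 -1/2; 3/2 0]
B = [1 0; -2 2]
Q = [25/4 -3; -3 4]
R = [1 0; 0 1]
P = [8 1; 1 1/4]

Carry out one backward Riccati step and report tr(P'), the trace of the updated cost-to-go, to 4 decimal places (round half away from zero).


BᵀP = [6.0000 0.5000; 2.0000 0.5000]
S = R + BᵀPB = [1 0; 0 1] + [5.0000 1.0000; 1.0000 1.0000] = [6.0000 1.0000; 1.0000 2.0000]
BᵀPA = [9.7500 -3.0000; 3.7500 -1.0000]
K = S⁻¹·BᵀPA = [1.4318 -0.4545; 1.1591 -0.2727]
A−BK = [0.0682 -0.0455; 2.0455 -0.3636]
AᵀP(A−BK) = [4.7557 -1.2955; -1.2955 0.3636]
P' = Q + AᵀP(A−BK) = [11.0057 -4.2955; -4.2955 4.3636]
tr(P') = 15.3693

15.3693


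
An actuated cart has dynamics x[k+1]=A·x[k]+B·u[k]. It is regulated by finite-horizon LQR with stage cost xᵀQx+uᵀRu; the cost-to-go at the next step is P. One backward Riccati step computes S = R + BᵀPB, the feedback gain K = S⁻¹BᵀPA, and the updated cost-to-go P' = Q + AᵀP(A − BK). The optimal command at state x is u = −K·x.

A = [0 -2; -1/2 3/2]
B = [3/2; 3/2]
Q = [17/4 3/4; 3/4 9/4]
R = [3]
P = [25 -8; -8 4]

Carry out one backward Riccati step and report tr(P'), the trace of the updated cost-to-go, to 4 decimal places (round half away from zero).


52.5930

BᵀP = [25.5000 -6.0000]
S = R + BᵀPB = [3] + [29.2500] = [32.2500]
BᵀPA = [3.0000 -60.0000]
K = S⁻¹·BᵀPA = [0.0930 -1.8605]
A−BK = [-0.1395 0.7907; -0.6395 4.2907]
AᵀP(A−BK) = [0.7209 -5.4186; -5.4186 45.3721]
P' = Q + AᵀP(A−BK) = [4.9709 -4.6686; -4.6686 47.6221]
tr(P') = 52.5930


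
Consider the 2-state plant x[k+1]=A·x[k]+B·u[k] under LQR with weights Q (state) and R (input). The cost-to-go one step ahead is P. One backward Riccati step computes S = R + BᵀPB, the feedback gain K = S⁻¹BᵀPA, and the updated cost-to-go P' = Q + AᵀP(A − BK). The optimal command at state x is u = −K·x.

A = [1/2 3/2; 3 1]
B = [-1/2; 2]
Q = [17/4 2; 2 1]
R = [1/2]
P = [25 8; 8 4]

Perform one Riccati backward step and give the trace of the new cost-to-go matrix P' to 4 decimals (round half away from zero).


BᵀP = [3.5000 4.0000]
S = R + BᵀPB = [1/2] + [6.2500] = [6.7500]
BᵀPA = [13.7500 9.2500]
K = S⁻¹·BᵀPA = [2.0370 1.3704]
A−BK = [1.5185 2.1852; -1.0741 -1.7407]
AᵀP(A−BK) = [38.2407 51.9074; 51.9074 71.5741]
P' = Q + AᵀP(A−BK) = [42.4907 53.9074; 53.9074 72.5741]
tr(P') = 115.0648

115.0648


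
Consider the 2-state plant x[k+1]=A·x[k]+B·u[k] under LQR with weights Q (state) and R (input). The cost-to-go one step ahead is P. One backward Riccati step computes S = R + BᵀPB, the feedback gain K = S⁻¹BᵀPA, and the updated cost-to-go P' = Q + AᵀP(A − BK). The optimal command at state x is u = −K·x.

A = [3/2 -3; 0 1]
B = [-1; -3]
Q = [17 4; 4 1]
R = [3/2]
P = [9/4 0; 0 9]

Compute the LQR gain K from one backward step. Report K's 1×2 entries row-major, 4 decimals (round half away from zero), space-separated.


BᵀP = [-2.2500 -27.0000]
S = R + BᵀPB = [3/2] + [83.2500] = [84.7500]
BᵀPA = [-3.3750 -20.2500]
K = S⁻¹·BᵀPA = [-0.0398 -0.2389]
A−BK = [1.4602 -3.2389; -0.1195 0.2832]
AᵀP(A−BK) = [4.9281 -10.9314; -10.9314 24.4115]
P' = Q + AᵀP(A−BK) = [21.9281 -6.9314; -6.9314 25.4115]
tr(P') = 47.3396

-0.0398 -0.2389


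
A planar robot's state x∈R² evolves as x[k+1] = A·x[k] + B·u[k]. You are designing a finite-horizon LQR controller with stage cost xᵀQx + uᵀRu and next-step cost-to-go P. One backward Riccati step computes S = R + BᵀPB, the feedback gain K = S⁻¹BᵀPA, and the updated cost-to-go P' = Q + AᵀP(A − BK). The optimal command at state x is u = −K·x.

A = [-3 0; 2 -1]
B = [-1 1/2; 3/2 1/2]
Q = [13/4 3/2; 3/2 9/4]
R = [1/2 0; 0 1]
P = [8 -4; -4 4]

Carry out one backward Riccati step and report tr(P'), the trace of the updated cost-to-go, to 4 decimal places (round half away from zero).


BᵀP = [-14.0000 10.0000; 2.0000 0.0000]
S = R + BᵀPB = [1/2 0; 0 1] + [29.0000 -2.0000; -2.0000 1.0000] = [29.5000 -2.0000; -2.0000 2.0000]
BᵀPA = [62.0000 -10.0000; -6.0000 0.0000]
K = S⁻¹·BᵀPA = [2.0364 -0.3636; -0.9636 -0.3636]
A−BK = [-0.4818 -0.1818; -0.5727 -0.2727]
AᵀP(A−BK) = [3.9636 0.3636; 0.3636 0.3636]
P' = Q + AᵀP(A−BK) = [7.2136 1.8636; 1.8636 2.6136]
tr(P') = 9.8273

9.8273


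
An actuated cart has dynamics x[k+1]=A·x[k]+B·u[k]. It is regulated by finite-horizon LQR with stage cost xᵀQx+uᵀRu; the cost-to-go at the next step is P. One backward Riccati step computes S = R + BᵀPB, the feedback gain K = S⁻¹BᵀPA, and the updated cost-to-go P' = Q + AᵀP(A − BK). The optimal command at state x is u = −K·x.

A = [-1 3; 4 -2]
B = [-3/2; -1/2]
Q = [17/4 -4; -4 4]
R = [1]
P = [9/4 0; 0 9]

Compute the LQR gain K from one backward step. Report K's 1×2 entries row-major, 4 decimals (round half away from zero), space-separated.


BᵀP = [-3.3750 -4.5000]
S = R + BᵀPB = [1] + [7.3125] = [8.3125]
BᵀPA = [-14.6250 -1.1250]
K = S⁻¹·BᵀPA = [-1.7594 -0.1353]
A−BK = [-3.6391 2.7970; 3.1203 -2.0677]
AᵀP(A−BK) = [120.5188 -80.7293; -80.7293 56.0977]
P' = Q + AᵀP(A−BK) = [124.7688 -84.7293; -84.7293 60.0977]
tr(P') = 184.8665

-1.7594 -0.1353


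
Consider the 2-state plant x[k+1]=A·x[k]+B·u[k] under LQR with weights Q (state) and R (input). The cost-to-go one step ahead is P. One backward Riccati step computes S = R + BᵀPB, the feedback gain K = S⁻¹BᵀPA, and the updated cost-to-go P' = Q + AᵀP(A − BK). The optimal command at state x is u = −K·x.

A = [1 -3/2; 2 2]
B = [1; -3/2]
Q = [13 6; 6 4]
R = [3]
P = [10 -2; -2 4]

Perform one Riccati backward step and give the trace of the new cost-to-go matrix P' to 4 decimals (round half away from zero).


BᵀP = [13.0000 -8.0000]
S = R + BᵀPB = [3] + [25.0000] = [28.0000]
BᵀPA = [-3.0000 -35.5000]
K = S⁻¹·BᵀPA = [-0.1071 -1.2679]
A−BK = [1.1071 -0.2321; 1.8393 0.0982]
AᵀP(A−BK) = [17.6786 -0.8036; -0.8036 5.4911]
P' = Q + AᵀP(A−BK) = [30.6786 5.1964; 5.1964 9.4911]
tr(P') = 40.1696

40.1696


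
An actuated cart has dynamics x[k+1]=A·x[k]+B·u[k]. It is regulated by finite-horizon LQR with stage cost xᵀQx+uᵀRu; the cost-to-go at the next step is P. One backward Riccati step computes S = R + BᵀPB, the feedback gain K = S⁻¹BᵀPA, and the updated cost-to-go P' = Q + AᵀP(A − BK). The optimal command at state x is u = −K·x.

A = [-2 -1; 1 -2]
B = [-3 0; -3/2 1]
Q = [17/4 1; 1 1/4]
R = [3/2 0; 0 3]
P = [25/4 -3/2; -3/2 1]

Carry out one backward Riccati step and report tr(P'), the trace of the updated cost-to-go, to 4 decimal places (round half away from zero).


9.4047

BᵀP = [-16.5000 3.0000; -1.5000 1.0000]
S = R + BᵀPB = [3/2 0; 0 3] + [45.0000 3.0000; 3.0000 1.0000] = [46.5000 3.0000; 3.0000 4.0000]
BᵀPA = [36.0000 10.5000; 4.0000 -0.5000]
K = S⁻¹·BᵀPA = [0.7458 0.2458; 0.4407 -0.3093]
A−BK = [0.2373 -0.2627; 1.6780 -1.3220]
AᵀP(A−BK) = [3.3898 -1.6102; -1.6102 1.5148]
P' = Q + AᵀP(A−BK) = [7.6398 -0.6102; -0.6102 1.7648]
tr(P') = 9.4047


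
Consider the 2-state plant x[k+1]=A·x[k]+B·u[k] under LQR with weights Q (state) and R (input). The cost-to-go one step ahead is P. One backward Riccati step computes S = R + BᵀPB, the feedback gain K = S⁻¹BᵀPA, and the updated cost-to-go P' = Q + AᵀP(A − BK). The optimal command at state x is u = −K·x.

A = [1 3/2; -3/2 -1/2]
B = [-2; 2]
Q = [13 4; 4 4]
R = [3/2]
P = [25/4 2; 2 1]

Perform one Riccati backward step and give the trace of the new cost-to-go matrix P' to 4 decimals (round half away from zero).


19.2047

BᵀP = [-8.5000 -2.0000]
S = R + BᵀPB = [3/2] + [13.0000] = [14.5000]
BᵀPA = [-5.5000 -11.7500]
K = S⁻¹·BᵀPA = [-0.3793 -0.8103]
A−BK = [0.2414 -0.1207; -0.7414 1.1207]
AᵀP(A−BK) = [0.4138 0.1681; 0.1681 1.7909]
P' = Q + AᵀP(A−BK) = [13.4138 4.1681; 4.1681 5.7909]
tr(P') = 19.2047


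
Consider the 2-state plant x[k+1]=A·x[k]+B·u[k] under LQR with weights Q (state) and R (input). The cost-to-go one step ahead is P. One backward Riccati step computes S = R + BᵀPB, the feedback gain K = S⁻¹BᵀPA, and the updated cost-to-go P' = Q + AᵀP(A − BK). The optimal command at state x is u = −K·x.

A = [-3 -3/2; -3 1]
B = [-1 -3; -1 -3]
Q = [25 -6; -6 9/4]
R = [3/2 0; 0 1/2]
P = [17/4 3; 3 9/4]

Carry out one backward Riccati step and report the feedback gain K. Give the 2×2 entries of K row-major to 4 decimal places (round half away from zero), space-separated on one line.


BᵀP = [-7.2500 -5.2500; -21.7500 -15.7500]
S = R + BᵀPB = [3/2 0; 0 1/2] + [12.5000 37.5000; 37.5000 112.5000] = [14.0000 37.5000; 37.5000 113.0000]
BᵀPA = [37.5000 5.6250; 112.5000 16.8750]
K = S⁻¹·BᵀPA = [0.1067 0.0160; 0.9602 0.1440]
A−BK = [-0.0128 -1.0519; -0.0128 1.4481]
AᵀP(A−BK) = [0.4801 0.0720; 0.0720 0.2921]
P' = Q + AᵀP(A−BK) = [25.4801 -5.9280; -5.9280 2.5421]
tr(P') = 28.0221

0.1067 0.0160 0.9602 0.1440


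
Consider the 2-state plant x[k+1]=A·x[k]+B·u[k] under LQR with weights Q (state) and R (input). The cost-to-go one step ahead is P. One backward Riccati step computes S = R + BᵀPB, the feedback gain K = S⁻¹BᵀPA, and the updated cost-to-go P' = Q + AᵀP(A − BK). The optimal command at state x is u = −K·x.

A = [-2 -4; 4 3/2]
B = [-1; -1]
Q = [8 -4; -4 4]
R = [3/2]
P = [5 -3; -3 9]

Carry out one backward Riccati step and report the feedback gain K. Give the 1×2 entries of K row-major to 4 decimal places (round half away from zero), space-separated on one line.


BᵀP = [-2.0000 -6.0000]
S = R + BᵀPB = [3/2] + [8.0000] = [9.5000]
BᵀPA = [-20.0000 -1.0000]
K = S⁻¹·BᵀPA = [-2.1053 -0.1053]
A−BK = [-4.1053 -4.1053; 1.8947 1.3947]
AᵀP(A−BK) = [169.8947 148.8947; 148.8947 136.1447]
P' = Q + AᵀP(A−BK) = [177.8947 144.8947; 144.8947 140.1447]
tr(P') = 318.0395

-2.1053 -0.1053


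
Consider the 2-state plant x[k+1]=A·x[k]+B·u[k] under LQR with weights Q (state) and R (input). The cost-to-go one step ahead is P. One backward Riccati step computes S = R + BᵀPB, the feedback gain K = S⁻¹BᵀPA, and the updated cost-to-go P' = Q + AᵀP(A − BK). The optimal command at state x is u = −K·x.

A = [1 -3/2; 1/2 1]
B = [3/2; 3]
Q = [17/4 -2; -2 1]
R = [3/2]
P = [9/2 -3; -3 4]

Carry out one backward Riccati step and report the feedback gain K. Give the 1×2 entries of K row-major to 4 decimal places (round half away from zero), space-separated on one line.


0.0727 0.5273

BᵀP = [-2.2500 7.5000]
S = R + BᵀPB = [3/2] + [19.1250] = [20.6250]
BᵀPA = [1.5000 10.8750]
K = S⁻¹·BᵀPA = [0.0727 0.5273]
A−BK = [0.8909 -2.2909; 0.2818 -0.5818]
AᵀP(A−BK) = [2.3909 -6.2909; -6.2909 17.3909]
P' = Q + AᵀP(A−BK) = [6.6409 -8.2909; -8.2909 18.3909]
tr(P') = 25.0318


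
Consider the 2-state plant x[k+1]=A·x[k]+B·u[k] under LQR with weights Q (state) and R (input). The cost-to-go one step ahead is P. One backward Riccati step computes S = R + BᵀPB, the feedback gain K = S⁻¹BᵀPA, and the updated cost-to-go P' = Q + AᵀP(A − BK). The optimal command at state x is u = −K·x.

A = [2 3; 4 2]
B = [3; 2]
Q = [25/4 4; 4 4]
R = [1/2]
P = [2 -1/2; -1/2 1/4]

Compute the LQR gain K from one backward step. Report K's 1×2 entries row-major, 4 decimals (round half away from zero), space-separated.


BᵀP = [5.0000 -1.0000]
S = R + BᵀPB = [1/2] + [13.0000] = [13.5000]
BᵀPA = [6.0000 13.0000]
K = S⁻¹·BᵀPA = [0.4444 0.9630]
A−BK = [0.6667 0.1111; 3.1111 0.0741]
AᵀP(A−BK) = [1.3333 0.2222; 0.2222 0.4815]
P' = Q + AᵀP(A−BK) = [7.5833 4.2222; 4.2222 4.4815]
tr(P') = 12.0648

0.4444 0.9630


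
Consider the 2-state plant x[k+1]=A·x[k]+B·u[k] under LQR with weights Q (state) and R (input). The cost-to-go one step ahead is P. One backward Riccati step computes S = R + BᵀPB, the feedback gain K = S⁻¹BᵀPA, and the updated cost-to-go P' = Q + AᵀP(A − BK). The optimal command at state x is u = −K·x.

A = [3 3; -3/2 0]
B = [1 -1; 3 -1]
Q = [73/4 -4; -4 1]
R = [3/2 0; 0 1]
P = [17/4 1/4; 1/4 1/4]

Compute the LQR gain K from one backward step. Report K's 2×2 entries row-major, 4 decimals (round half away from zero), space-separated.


0.2143 0.4286 -1.9107 -1.8214

BᵀP = [5.0000 1.0000; -4.5000 -0.5000]
S = R + BᵀPB = [3/2 0; 0 1] + [8.0000 -6.0000; -6.0000 5.0000] = [9.5000 -6.0000; -6.0000 6.0000]
BᵀPA = [13.5000 15.0000; -12.7500 -13.5000]
K = S⁻¹·BᵀPA = [0.2143 0.4286; -1.9107 -1.8214]
A−BK = [0.8750 0.7500; -4.0536 -3.1071]
AᵀP(A−BK) = [9.3080 8.1161; 8.1161 7.2321]
P' = Q + AᵀP(A−BK) = [27.5580 4.1161; 4.1161 8.2321]
tr(P') = 35.7902


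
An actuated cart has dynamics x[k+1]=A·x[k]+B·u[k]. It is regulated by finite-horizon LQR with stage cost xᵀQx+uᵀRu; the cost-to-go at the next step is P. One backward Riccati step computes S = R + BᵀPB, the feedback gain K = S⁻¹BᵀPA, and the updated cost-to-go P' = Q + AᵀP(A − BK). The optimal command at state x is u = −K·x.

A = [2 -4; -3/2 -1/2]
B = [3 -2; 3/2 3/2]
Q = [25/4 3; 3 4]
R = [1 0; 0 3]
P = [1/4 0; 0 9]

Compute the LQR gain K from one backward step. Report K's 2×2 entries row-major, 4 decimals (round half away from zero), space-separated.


BᵀP = [0.7500 13.5000; -0.5000 13.5000]
S = R + BᵀPB = [1 0; 0 3] + [22.5000 18.7500; 18.7500 21.2500] = [23.5000 18.7500; 18.7500 24.2500]
BᵀPA = [-18.7500 -9.7500; -21.2500 -4.7500]
K = S⁻¹·BᵀPA = [-0.2577 -0.6751; -0.6771 0.3261]
A−BK = [1.4188 -1.3226; -0.0979 0.0235]
AᵀP(A−BK) = [2.0312 -0.9782; -0.9782 1.2170]
P' = Q + AᵀP(A−BK) = [8.2812 2.0218; 2.0218 5.2170]
tr(P') = 13.4982

-0.2577 -0.6751 -0.6771 0.3261


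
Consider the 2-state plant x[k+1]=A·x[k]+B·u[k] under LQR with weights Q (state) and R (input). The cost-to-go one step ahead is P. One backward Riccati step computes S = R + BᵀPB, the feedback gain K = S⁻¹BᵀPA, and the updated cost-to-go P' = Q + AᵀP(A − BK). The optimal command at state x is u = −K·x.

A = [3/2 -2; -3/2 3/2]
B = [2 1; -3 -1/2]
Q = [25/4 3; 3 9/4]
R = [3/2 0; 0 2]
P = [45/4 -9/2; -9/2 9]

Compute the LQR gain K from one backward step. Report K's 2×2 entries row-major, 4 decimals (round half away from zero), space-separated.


0.4727 -0.4664 0.4112 -0.7658

BᵀP = [36.0000 -36.0000; 13.5000 -9.0000]
S = R + BᵀPB = [3/2 0; 0 2] + [180.0000 54.0000; 54.0000 18.0000] = [181.5000 54.0000; 54.0000 20.0000]
BᵀPA = [108.0000 -126.0000; 33.7500 -40.5000]
K = S⁻¹·BᵀPA = [0.4727 -0.4664; 0.4112 -0.7658]
A−BK = [0.1434 -0.3015; 0.1237 -0.2820]
AᵀP(A−BK) = [0.8827 -1.4110; -1.4110 2.4722]
P' = Q + AᵀP(A−BK) = [7.1327 1.5890; 1.5890 4.7222]
tr(P') = 11.8549


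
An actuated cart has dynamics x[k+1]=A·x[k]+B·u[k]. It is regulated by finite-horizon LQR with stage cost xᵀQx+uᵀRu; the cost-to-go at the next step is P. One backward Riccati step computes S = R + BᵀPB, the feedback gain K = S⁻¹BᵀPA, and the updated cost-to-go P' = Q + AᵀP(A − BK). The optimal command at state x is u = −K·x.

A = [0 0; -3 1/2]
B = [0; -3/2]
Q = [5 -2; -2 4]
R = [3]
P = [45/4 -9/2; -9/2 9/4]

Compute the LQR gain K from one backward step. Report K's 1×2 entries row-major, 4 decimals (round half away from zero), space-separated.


BᵀP = [6.7500 -3.3750]
S = R + BᵀPB = [3] + [5.0625] = [8.0625]
BᵀPA = [10.1250 -1.6875]
K = S⁻¹·BᵀPA = [1.2558 -0.2093]
A−BK = [0.0000 0.0000; -1.1163 0.1860]
AᵀP(A−BK) = [7.5349 -1.2558; -1.2558 0.2093]
P' = Q + AᵀP(A−BK) = [12.5349 -3.2558; -3.2558 4.2093]
tr(P') = 16.7442

1.2558 -0.2093
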